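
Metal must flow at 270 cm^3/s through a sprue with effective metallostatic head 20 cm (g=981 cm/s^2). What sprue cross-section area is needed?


Formula: v = sqrt(2*g*h), A = Q/v
Velocity: v = sqrt(2 * 981 * 20) = sqrt(39240) = 198.0909 cm/s
Sprue area: A = Q / v = 270 / 198.0909 = 1.3630 cm^2


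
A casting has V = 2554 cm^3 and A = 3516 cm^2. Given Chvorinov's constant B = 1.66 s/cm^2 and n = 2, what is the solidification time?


Formula: t_s = B * (V/A)^n  (Chvorinov's rule, n=2)
Modulus M = V/A = 2554/3516 = 0.726394 cm
M^2 = 0.726394^2 = 0.527648 cm^2
t_s = 1.66 * 0.527648 = 0.8759 s

Final answer: 0.8759 s


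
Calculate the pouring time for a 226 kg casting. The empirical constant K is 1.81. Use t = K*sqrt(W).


Formula: t = K * sqrt(W)
sqrt(W) = sqrt(226) = 15.03330
t = 1.81 * 15.03330 = 27.2103 s


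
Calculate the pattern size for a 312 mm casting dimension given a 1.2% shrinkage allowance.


Formula: L_pattern = L_casting * (1 + shrinkage_rate/100)
Shrinkage factor = 1 + 1.2/100 = 1.012
L_pattern = 312 mm * 1.012 = 315.7440 mm

315.7440 mm


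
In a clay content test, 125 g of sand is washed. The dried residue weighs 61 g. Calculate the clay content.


Formula: Clay% = (W_total - W_washed) / W_total * 100
Clay mass = 125 - 61 = 64 g
Clay% = 64 / 125 * 100 = 51.2000%

51.2000%


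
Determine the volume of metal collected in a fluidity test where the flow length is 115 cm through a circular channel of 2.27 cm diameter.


Formula: V = pi * (d/2)^2 * L  (cylinder volume)
Radius = 2.27/2 = 1.135 cm
V = pi * 1.135^2 * 115 = 465.4140 cm^3

Final answer: 465.4140 cm^3


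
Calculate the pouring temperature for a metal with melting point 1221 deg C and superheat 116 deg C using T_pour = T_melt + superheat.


Formula: T_pour = T_melt + Superheat
T_pour = 1221 + 116 = 1337 deg C


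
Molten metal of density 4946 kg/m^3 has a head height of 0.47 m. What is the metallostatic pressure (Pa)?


Formula: P = rho * g * h
rho * g = 4946 * 9.81 = 48520.26 N/m^3
P = 48520.26 * 0.47 = 22804.5222 Pa


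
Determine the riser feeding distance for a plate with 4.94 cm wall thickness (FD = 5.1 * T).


Formula: FD = 5.1 * T  (riser feeding-distance rule)
FD = 5.1 * 4.94 cm = 25.1940 cm

25.1940 cm


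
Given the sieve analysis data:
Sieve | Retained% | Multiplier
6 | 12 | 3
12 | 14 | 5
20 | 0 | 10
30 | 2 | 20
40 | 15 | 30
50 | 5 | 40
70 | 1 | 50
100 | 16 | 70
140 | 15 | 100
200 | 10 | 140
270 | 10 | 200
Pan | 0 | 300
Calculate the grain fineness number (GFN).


Formula: GFN = sum(pct * multiplier) / sum(pct)
sum(pct * multiplier) = 6866
sum(pct) = 100
GFN = 6866 / 100 = 68.66


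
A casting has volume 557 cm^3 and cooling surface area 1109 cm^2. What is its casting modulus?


Formula: Casting Modulus M = V / A
M = 557 cm^3 / 1109 cm^2 = 0.5023 cm

0.5023 cm


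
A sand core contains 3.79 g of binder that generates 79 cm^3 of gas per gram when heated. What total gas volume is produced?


Formula: V_gas = W_binder * gas_evolution_rate
V = 3.79 g * 79 cm^3/g = 299.4100 cm^3


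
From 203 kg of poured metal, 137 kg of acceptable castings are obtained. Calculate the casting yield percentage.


Formula: Casting Yield = (W_good / W_total) * 100
Yield = (137 kg / 203 kg) * 100 = 67.4877%

Final answer: 67.4877%


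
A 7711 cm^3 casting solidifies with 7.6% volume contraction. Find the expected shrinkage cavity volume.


Formula: V_shrink = V_casting * shrinkage_pct / 100
V_shrink = 7711 cm^3 * 7.6 / 100 = 586.0360 cm^3

Final answer: 586.0360 cm^3


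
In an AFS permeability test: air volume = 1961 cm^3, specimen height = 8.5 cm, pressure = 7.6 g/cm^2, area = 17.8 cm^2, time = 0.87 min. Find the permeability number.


Formula: Permeability Number P = (V * H) / (p * A * t)
Numerator: V * H = 1961 * 8.5 = 16668.5
Denominator: p * A * t = 7.6 * 17.8 * 0.87 = 117.6936
P = 16668.5 / 117.6936 = 141.6262

Final answer: 141.6262


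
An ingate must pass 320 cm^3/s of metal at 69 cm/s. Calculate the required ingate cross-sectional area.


Formula: A_ingate = Q / v  (continuity equation)
A = 320 cm^3/s / 69 cm/s = 4.6377 cm^2

Answer: 4.6377 cm^2


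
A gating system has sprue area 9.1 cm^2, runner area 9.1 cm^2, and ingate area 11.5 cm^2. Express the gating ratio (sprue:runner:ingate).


Sprue:Runner:Ingate = 1 : 9.1/9.1 : 11.5/9.1 = 1:1.00:1.26


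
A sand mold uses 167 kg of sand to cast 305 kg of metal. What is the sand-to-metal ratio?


Formula: Sand-to-Metal Ratio = W_sand / W_metal
Ratio = 167 kg / 305 kg = 0.5475

Final answer: 0.5475


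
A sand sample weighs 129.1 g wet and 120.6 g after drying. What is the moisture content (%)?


Formula: MC = (W_wet - W_dry) / W_wet * 100
Water mass = 129.1 - 120.6 = 8.5 g
MC = 8.5 / 129.1 * 100 = 6.5840%

6.5840%


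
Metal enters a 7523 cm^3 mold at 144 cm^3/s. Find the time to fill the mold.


Formula: t_fill = V_mold / Q_flow
t = 7523 cm^3 / 144 cm^3/s = 52.2431 s

52.2431 s


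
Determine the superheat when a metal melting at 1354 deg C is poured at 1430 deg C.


Formula: Superheat = T_pour - T_melt
Superheat = 1430 - 1354 = 76 deg C


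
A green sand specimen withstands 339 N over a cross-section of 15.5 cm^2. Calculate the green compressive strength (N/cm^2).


Formula: Compressive Strength = Force / Area
Strength = 339 N / 15.5 cm^2 = 21.8710 N/cm^2

Final answer: 21.8710 N/cm^2


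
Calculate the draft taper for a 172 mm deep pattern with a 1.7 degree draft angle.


Formula: taper = depth * tan(draft_angle)
tan(1.7 deg) = 0.0296793
taper = 172 mm * 0.0296793 = 5.1048 mm

Final answer: 5.1048 mm


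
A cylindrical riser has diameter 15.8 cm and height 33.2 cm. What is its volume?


Formula: V = pi * (D/2)^2 * H  (cylinder volume)
Radius = D/2 = 15.8/2 = 7.9 cm
V = pi * 7.9^2 * 33.2 = 6509.4177 cm^3


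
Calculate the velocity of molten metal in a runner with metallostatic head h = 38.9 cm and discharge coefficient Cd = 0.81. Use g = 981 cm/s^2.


Formula: v = Cd * sqrt(2 * g * h)  (Torricelli with discharge coefficient)
2*g*h = 2 * 981 * 38.9 = 76321.8 cm^2/s^2
sqrt(76321.8) = 276.26400 cm/s
v = 0.81 * 276.26400 = 223.7738 cm/s

Final answer: 223.7738 cm/s


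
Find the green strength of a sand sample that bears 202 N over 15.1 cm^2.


Formula: Compressive Strength = Force / Area
Strength = 202 N / 15.1 cm^2 = 13.3775 N/cm^2


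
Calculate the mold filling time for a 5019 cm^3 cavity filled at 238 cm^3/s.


Formula: t_fill = V_mold / Q_flow
t = 5019 cm^3 / 238 cm^3/s = 21.0882 s

Answer: 21.0882 s


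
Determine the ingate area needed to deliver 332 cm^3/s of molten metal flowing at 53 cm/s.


Formula: A_ingate = Q / v  (continuity equation)
A = 332 cm^3/s / 53 cm/s = 6.2642 cm^2

6.2642 cm^2


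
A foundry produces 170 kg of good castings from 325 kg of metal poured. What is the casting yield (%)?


Formula: Casting Yield = (W_good / W_total) * 100
Yield = (170 kg / 325 kg) * 100 = 52.3077%

Answer: 52.3077%


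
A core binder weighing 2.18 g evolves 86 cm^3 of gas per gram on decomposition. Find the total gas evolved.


Formula: V_gas = W_binder * gas_evolution_rate
V = 2.18 g * 86 cm^3/g = 187.4800 cm^3

Final answer: 187.4800 cm^3


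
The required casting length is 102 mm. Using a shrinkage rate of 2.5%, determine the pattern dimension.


Formula: L_pattern = L_casting * (1 + shrinkage_rate/100)
Shrinkage factor = 1 + 2.5/100 = 1.025
L_pattern = 102 mm * 1.025 = 104.5500 mm


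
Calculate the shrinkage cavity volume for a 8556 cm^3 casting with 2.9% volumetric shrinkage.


Formula: V_shrink = V_casting * shrinkage_pct / 100
V_shrink = 8556 cm^3 * 2.9 / 100 = 248.1240 cm^3

248.1240 cm^3


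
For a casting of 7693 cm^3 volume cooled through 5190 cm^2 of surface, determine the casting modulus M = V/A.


Formula: Casting Modulus M = V / A
M = 7693 cm^3 / 5190 cm^2 = 1.4823 cm

Answer: 1.4823 cm


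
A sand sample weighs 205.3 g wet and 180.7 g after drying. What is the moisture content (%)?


Formula: MC = (W_wet - W_dry) / W_wet * 100
Water mass = 205.3 - 180.7 = 24.6 g
MC = 24.6 / 205.3 * 100 = 11.9825%


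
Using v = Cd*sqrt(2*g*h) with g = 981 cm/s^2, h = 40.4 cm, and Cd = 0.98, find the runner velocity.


Formula: v = Cd * sqrt(2 * g * h)  (Torricelli with discharge coefficient)
2*g*h = 2 * 981 * 40.4 = 79264.8 cm^2/s^2
sqrt(79264.8) = 281.54005 cm/s
v = 0.98 * 281.54005 = 275.9092 cm/s

275.9092 cm/s


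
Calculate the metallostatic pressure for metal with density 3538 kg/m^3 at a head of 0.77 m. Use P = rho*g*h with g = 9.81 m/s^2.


Formula: P = rho * g * h
rho * g = 3538 * 9.81 = 34707.78 N/m^3
P = 34707.78 * 0.77 = 26724.9906 Pa

26724.9906 Pa


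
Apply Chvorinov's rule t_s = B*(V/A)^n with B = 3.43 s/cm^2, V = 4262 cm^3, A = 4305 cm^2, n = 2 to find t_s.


Formula: t_s = B * (V/A)^n  (Chvorinov's rule, n=2)
Modulus M = V/A = 4262/4305 = 0.990012 cm
M^2 = 0.990012^2 = 0.980124 cm^2
t_s = 3.43 * 0.980124 = 3.3618 s

Answer: 3.3618 s


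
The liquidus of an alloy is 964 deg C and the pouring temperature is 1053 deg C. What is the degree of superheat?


Formula: Superheat = T_pour - T_melt
Superheat = 1053 - 964 = 89 deg C

Final answer: 89 deg C


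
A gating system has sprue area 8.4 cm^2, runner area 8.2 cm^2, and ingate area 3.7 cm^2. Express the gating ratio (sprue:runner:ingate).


Sprue:Runner:Ingate = 1 : 8.2/8.4 : 3.7/8.4 = 1:0.98:0.44


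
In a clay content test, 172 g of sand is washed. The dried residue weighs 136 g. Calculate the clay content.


Formula: Clay% = (W_total - W_washed) / W_total * 100
Clay mass = 172 - 136 = 36 g
Clay% = 36 / 172 * 100 = 20.9302%

20.9302%


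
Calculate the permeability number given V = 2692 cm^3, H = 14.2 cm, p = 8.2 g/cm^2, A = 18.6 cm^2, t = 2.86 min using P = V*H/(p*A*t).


Formula: Permeability Number P = (V * H) / (p * A * t)
Numerator: V * H = 2692 * 14.2 = 38226.4
Denominator: p * A * t = 8.2 * 18.6 * 2.86 = 436.2072
P = 38226.4 / 436.2072 = 87.6336

Answer: 87.6336


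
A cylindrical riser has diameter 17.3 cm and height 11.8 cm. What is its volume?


Formula: V = pi * (D/2)^2 * H  (cylinder volume)
Radius = D/2 = 17.3/2 = 8.65 cm
V = pi * 8.65^2 * 11.8 = 2773.7294 cm^3

Answer: 2773.7294 cm^3


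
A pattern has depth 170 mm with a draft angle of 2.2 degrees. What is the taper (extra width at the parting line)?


Formula: taper = depth * tan(draft_angle)
tan(2.2 deg) = 0.0384161
taper = 170 mm * 0.0384161 = 6.5307 mm

Final answer: 6.5307 mm


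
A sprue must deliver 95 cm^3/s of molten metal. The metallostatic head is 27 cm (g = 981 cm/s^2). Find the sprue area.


Formula: v = sqrt(2*g*h), A = Q/v
Velocity: v = sqrt(2 * 981 * 27) = sqrt(52974) = 230.1608 cm/s
Sprue area: A = Q / v = 95 / 230.1608 = 0.4128 cm^2

Answer: 0.4128 cm^2


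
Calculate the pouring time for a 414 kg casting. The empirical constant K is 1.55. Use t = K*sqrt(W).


Formula: t = K * sqrt(W)
sqrt(W) = sqrt(414) = 20.34699
t = 1.55 * 20.34699 = 31.5378 s

31.5378 s


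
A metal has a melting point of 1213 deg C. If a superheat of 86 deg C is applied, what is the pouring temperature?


Formula: T_pour = T_melt + Superheat
T_pour = 1213 + 86 = 1299 deg C

Final answer: 1299 deg C


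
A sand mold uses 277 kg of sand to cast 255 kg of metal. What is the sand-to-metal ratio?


Formula: Sand-to-Metal Ratio = W_sand / W_metal
Ratio = 277 kg / 255 kg = 1.0863

Answer: 1.0863


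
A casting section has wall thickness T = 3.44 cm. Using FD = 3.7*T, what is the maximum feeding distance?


Formula: FD = 3.7 * T  (riser feeding-distance rule)
FD = 3.7 * 3.44 cm = 12.7280 cm

Answer: 12.7280 cm


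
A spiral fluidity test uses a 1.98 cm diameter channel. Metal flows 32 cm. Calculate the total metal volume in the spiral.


Formula: V = pi * (d/2)^2 * L  (cylinder volume)
Radius = 1.98/2 = 0.99 cm
V = pi * 0.99^2 * 32 = 98.5304 cm^3

98.5304 cm^3


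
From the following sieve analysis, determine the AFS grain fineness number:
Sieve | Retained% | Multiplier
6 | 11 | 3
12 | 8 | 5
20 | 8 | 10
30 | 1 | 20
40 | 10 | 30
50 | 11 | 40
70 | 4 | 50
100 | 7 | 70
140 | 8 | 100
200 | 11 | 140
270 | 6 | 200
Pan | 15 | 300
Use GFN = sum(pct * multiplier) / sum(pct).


Formula: GFN = sum(pct * multiplier) / sum(pct)
sum(pct * multiplier) = 9643
sum(pct) = 100
GFN = 9643 / 100 = 96.43

96.43


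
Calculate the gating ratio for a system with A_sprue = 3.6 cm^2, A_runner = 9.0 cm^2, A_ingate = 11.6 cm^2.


Sprue:Runner:Ingate = 1 : 9.0/3.6 : 11.6/3.6 = 1:2.50:3.22

1:2.50:3.22


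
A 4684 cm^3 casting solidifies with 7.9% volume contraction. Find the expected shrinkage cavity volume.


Formula: V_shrink = V_casting * shrinkage_pct / 100
V_shrink = 4684 cm^3 * 7.9 / 100 = 370.0360 cm^3


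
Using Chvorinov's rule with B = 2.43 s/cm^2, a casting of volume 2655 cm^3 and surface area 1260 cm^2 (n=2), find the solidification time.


Formula: t_s = B * (V/A)^n  (Chvorinov's rule, n=2)
Modulus M = V/A = 2655/1260 = 2.107143 cm
M^2 = 2.107143^2 = 4.440052 cm^2
t_s = 2.43 * 4.440052 = 10.7893 s

10.7893 s


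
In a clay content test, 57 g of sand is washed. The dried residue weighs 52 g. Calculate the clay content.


Formula: Clay% = (W_total - W_washed) / W_total * 100
Clay mass = 57 - 52 = 5 g
Clay% = 5 / 57 * 100 = 8.7719%

Final answer: 8.7719%


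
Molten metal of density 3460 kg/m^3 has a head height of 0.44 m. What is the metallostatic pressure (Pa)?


Formula: P = rho * g * h
rho * g = 3460 * 9.81 = 33942.6 N/m^3
P = 33942.6 * 0.44 = 14934.7440 Pa

Answer: 14934.7440 Pa


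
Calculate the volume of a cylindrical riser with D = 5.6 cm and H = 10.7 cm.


Formula: V = pi * (D/2)^2 * H  (cylinder volume)
Radius = D/2 = 5.6/2 = 2.8 cm
V = pi * 2.8^2 * 10.7 = 263.5419 cm^3

Final answer: 263.5419 cm^3


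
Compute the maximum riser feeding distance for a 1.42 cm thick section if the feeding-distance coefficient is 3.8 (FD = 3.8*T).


Formula: FD = 3.8 * T  (riser feeding-distance rule)
FD = 3.8 * 1.42 cm = 5.3960 cm

5.3960 cm


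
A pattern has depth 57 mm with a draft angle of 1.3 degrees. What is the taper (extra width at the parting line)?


Formula: taper = depth * tan(draft_angle)
tan(1.3 deg) = 0.0226932
taper = 57 mm * 0.0226932 = 1.2935 mm

Final answer: 1.2935 mm


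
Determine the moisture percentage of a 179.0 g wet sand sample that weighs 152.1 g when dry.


Formula: MC = (W_wet - W_dry) / W_wet * 100
Water mass = 179.0 - 152.1 = 26.9 g
MC = 26.9 / 179.0 * 100 = 15.0279%

Final answer: 15.0279%


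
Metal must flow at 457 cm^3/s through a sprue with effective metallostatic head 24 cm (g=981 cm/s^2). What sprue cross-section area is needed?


Formula: v = sqrt(2*g*h), A = Q/v
Velocity: v = sqrt(2 * 981 * 24) = sqrt(47088) = 216.9977 cm/s
Sprue area: A = Q / v = 457 / 216.9977 = 2.1060 cm^2

Answer: 2.1060 cm^2


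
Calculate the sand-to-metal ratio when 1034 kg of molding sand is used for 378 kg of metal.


Formula: Sand-to-Metal Ratio = W_sand / W_metal
Ratio = 1034 kg / 378 kg = 2.7354


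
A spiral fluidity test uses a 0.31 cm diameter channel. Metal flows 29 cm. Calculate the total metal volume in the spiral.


Formula: V = pi * (d/2)^2 * L  (cylinder volume)
Radius = 0.31/2 = 0.155 cm
V = pi * 0.155^2 * 29 = 2.1888 cm^3


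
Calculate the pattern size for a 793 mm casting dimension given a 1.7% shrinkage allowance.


Formula: L_pattern = L_casting * (1 + shrinkage_rate/100)
Shrinkage factor = 1 + 1.7/100 = 1.017
L_pattern = 793 mm * 1.017 = 806.4810 mm

806.4810 mm


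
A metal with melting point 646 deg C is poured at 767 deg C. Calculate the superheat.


Formula: Superheat = T_pour - T_melt
Superheat = 767 - 646 = 121 deg C

Answer: 121 deg C


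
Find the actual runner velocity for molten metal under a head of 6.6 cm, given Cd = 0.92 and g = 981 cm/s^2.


Formula: v = Cd * sqrt(2 * g * h)  (Torricelli with discharge coefficient)
2*g*h = 2 * 981 * 6.6 = 12949.2 cm^2/s^2
sqrt(12949.2) = 113.79455 cm/s
v = 0.92 * 113.79455 = 104.6910 cm/s

Final answer: 104.6910 cm/s


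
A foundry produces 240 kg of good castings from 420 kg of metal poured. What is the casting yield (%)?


Formula: Casting Yield = (W_good / W_total) * 100
Yield = (240 kg / 420 kg) * 100 = 57.1429%

Final answer: 57.1429%


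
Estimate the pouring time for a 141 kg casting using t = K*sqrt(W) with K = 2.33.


Formula: t = K * sqrt(W)
sqrt(W) = sqrt(141) = 11.87434
t = 2.33 * 11.87434 = 27.6672 s

Final answer: 27.6672 s


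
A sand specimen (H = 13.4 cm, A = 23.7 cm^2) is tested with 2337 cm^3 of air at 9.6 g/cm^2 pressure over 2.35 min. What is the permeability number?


Formula: Permeability Number P = (V * H) / (p * A * t)
Numerator: V * H = 2337 * 13.4 = 31315.8
Denominator: p * A * t = 9.6 * 23.7 * 2.35 = 534.672
P = 31315.8 / 534.672 = 58.5701

Final answer: 58.5701


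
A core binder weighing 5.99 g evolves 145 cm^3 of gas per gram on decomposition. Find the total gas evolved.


Formula: V_gas = W_binder * gas_evolution_rate
V = 5.99 g * 145 cm^3/g = 868.5500 cm^3


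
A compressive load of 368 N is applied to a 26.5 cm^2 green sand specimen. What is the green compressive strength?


Formula: Compressive Strength = Force / Area
Strength = 368 N / 26.5 cm^2 = 13.8868 N/cm^2

Final answer: 13.8868 N/cm^2


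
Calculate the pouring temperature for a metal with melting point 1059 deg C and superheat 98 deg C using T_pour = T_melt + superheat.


Formula: T_pour = T_melt + Superheat
T_pour = 1059 + 98 = 1157 deg C

Answer: 1157 deg C


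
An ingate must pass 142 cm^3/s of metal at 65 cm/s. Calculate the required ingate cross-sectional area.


Formula: A_ingate = Q / v  (continuity equation)
A = 142 cm^3/s / 65 cm/s = 2.1846 cm^2

2.1846 cm^2


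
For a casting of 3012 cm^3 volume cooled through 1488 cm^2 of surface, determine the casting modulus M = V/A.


Formula: Casting Modulus M = V / A
M = 3012 cm^3 / 1488 cm^2 = 2.0242 cm

2.0242 cm


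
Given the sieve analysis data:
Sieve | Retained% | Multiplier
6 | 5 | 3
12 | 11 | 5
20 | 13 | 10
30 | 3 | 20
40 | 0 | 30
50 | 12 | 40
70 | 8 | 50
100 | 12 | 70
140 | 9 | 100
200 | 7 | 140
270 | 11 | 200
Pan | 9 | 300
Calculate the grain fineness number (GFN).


Formula: GFN = sum(pct * multiplier) / sum(pct)
sum(pct * multiplier) = 8760
sum(pct) = 100
GFN = 8760 / 100 = 87.60

Answer: 87.60


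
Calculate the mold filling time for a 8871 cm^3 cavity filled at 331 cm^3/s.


Formula: t_fill = V_mold / Q_flow
t = 8871 cm^3 / 331 cm^3/s = 26.8006 s

Answer: 26.8006 s


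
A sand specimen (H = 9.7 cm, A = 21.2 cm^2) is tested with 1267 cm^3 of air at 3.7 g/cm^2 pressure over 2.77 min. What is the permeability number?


Formula: Permeability Number P = (V * H) / (p * A * t)
Numerator: V * H = 1267 * 9.7 = 12289.9
Denominator: p * A * t = 3.7 * 21.2 * 2.77 = 217.2788
P = 12289.9 / 217.2788 = 56.5628

56.5628


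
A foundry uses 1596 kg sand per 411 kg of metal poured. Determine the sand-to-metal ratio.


Formula: Sand-to-Metal Ratio = W_sand / W_metal
Ratio = 1596 kg / 411 kg = 3.8832

Answer: 3.8832


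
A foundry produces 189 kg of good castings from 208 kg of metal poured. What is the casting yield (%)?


Formula: Casting Yield = (W_good / W_total) * 100
Yield = (189 kg / 208 kg) * 100 = 90.8654%

Final answer: 90.8654%


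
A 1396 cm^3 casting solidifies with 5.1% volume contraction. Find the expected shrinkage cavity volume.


Formula: V_shrink = V_casting * shrinkage_pct / 100
V_shrink = 1396 cm^3 * 5.1 / 100 = 71.1960 cm^3

Final answer: 71.1960 cm^3


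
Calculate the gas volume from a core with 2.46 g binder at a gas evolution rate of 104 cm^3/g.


Formula: V_gas = W_binder * gas_evolution_rate
V = 2.46 g * 104 cm^3/g = 255.8400 cm^3

Final answer: 255.8400 cm^3


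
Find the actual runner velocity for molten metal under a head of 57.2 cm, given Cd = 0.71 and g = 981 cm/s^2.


Formula: v = Cd * sqrt(2 * g * h)  (Torricelli with discharge coefficient)
2*g*h = 2 * 981 * 57.2 = 112226.4 cm^2/s^2
sqrt(112226.4) = 335.00209 cm/s
v = 0.71 * 335.00209 = 237.8515 cm/s


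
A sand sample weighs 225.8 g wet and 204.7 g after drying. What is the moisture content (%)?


Formula: MC = (W_wet - W_dry) / W_wet * 100
Water mass = 225.8 - 204.7 = 21.1 g
MC = 21.1 / 225.8 * 100 = 9.3446%

Final answer: 9.3446%


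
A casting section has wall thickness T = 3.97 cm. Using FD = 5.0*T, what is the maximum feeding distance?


Formula: FD = 5.0 * T  (riser feeding-distance rule)
FD = 5.0 * 3.97 cm = 19.8500 cm


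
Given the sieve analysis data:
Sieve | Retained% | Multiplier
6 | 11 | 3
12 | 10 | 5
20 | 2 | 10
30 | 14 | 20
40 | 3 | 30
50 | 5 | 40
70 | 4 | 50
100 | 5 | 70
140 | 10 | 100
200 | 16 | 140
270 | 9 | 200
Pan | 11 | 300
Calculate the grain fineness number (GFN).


Formula: GFN = sum(pct * multiplier) / sum(pct)
sum(pct * multiplier) = 9563
sum(pct) = 100
GFN = 9563 / 100 = 95.63

Final answer: 95.63


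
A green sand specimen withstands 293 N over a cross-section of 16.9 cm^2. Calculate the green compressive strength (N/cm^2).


Formula: Compressive Strength = Force / Area
Strength = 293 N / 16.9 cm^2 = 17.3373 N/cm^2

Answer: 17.3373 N/cm^2


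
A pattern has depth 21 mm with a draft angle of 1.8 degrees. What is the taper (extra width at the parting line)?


Formula: taper = depth * tan(draft_angle)
tan(1.8 deg) = 0.0314263
taper = 21 mm * 0.0314263 = 0.6600 mm


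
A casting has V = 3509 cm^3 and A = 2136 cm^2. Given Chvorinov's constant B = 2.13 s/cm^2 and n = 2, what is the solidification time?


Formula: t_s = B * (V/A)^n  (Chvorinov's rule, n=2)
Modulus M = V/A = 3509/2136 = 1.642790 cm
M^2 = 1.642790^2 = 2.698759 cm^2
t_s = 2.13 * 2.698759 = 5.7484 s

Answer: 5.7484 s


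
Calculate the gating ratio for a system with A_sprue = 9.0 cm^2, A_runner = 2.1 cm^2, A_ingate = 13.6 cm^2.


Sprue:Runner:Ingate = 1 : 2.1/9.0 : 13.6/9.0 = 1:0.23:1.51

1:0.23:1.51


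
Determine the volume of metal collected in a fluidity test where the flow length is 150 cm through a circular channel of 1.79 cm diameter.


Formula: V = pi * (d/2)^2 * L  (cylinder volume)
Radius = 1.79/2 = 0.895 cm
V = pi * 0.895^2 * 150 = 377.4741 cm^3

377.4741 cm^3


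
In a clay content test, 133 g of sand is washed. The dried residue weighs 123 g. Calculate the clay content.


Formula: Clay% = (W_total - W_washed) / W_total * 100
Clay mass = 133 - 123 = 10 g
Clay% = 10 / 133 * 100 = 7.5188%

Final answer: 7.5188%


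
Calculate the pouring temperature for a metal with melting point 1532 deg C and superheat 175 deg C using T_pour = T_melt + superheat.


Formula: T_pour = T_melt + Superheat
T_pour = 1532 + 175 = 1707 deg C

Answer: 1707 deg C


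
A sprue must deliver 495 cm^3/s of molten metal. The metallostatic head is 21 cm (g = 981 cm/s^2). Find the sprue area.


Formula: v = sqrt(2*g*h), A = Q/v
Velocity: v = sqrt(2 * 981 * 21) = sqrt(41202) = 202.9828 cm/s
Sprue area: A = Q / v = 495 / 202.9828 = 2.4386 cm^2


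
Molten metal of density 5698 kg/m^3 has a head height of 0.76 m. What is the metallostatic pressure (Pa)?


Formula: P = rho * g * h
rho * g = 5698 * 9.81 = 55897.38 N/m^3
P = 55897.38 * 0.76 = 42482.0088 Pa

42482.0088 Pa


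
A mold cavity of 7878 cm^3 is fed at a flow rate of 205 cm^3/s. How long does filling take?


Formula: t_fill = V_mold / Q_flow
t = 7878 cm^3 / 205 cm^3/s = 38.4293 s


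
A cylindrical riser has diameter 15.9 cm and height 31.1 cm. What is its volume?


Formula: V = pi * (D/2)^2 * H  (cylinder volume)
Radius = D/2 = 15.9/2 = 7.95 cm
V = pi * 7.95^2 * 31.1 = 6175.1075 cm^3

Answer: 6175.1075 cm^3


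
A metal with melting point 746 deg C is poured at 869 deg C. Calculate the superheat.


Formula: Superheat = T_pour - T_melt
Superheat = 869 - 746 = 123 deg C

Final answer: 123 deg C


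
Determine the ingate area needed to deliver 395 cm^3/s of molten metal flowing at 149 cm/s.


Formula: A_ingate = Q / v  (continuity equation)
A = 395 cm^3/s / 149 cm/s = 2.6510 cm^2

Final answer: 2.6510 cm^2


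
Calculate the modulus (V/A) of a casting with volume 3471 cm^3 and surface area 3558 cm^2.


Formula: Casting Modulus M = V / A
M = 3471 cm^3 / 3558 cm^2 = 0.9755 cm

0.9755 cm


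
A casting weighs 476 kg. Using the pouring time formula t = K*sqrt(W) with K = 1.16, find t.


Formula: t = K * sqrt(W)
sqrt(W) = sqrt(476) = 21.81742
t = 1.16 * 21.81742 = 25.3082 s

25.3082 s


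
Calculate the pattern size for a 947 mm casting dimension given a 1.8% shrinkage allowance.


Formula: L_pattern = L_casting * (1 + shrinkage_rate/100)
Shrinkage factor = 1 + 1.8/100 = 1.018
L_pattern = 947 mm * 1.018 = 964.0460 mm

Answer: 964.0460 mm


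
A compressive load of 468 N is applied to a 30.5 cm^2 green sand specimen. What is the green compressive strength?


Formula: Compressive Strength = Force / Area
Strength = 468 N / 30.5 cm^2 = 15.3443 N/cm^2

Final answer: 15.3443 N/cm^2


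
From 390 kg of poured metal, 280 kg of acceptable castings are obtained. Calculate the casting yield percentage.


Formula: Casting Yield = (W_good / W_total) * 100
Yield = (280 kg / 390 kg) * 100 = 71.7949%


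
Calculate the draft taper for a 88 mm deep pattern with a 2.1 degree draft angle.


Formula: taper = depth * tan(draft_angle)
tan(2.1 deg) = 0.0366683
taper = 88 mm * 0.0366683 = 3.2268 mm


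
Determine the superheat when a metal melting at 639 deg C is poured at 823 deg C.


Formula: Superheat = T_pour - T_melt
Superheat = 823 - 639 = 184 deg C


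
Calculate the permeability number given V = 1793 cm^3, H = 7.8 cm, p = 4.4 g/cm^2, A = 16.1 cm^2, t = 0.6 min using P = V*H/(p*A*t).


Formula: Permeability Number P = (V * H) / (p * A * t)
Numerator: V * H = 1793 * 7.8 = 13985.4
Denominator: p * A * t = 4.4 * 16.1 * 0.6 = 42.504
P = 13985.4 / 42.504 = 329.0373

Final answer: 329.0373


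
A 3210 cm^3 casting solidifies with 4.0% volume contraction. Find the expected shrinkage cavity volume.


Formula: V_shrink = V_casting * shrinkage_pct / 100
V_shrink = 3210 cm^3 * 4.0 / 100 = 128.4000 cm^3


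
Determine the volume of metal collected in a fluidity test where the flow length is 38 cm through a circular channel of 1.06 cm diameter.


Formula: V = pi * (d/2)^2 * L  (cylinder volume)
Radius = 1.06/2 = 0.53 cm
V = pi * 0.53^2 * 38 = 33.5340 cm^3

Answer: 33.5340 cm^3


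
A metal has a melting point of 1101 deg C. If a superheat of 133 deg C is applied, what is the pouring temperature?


Formula: T_pour = T_melt + Superheat
T_pour = 1101 + 133 = 1234 deg C

Answer: 1234 deg C


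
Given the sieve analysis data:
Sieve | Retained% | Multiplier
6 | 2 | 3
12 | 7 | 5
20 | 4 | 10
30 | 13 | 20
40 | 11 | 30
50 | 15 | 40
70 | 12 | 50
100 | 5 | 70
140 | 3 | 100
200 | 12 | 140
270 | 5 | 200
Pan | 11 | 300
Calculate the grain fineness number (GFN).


Formula: GFN = sum(pct * multiplier) / sum(pct)
sum(pct * multiplier) = 8501
sum(pct) = 100
GFN = 8501 / 100 = 85.01

Answer: 85.01


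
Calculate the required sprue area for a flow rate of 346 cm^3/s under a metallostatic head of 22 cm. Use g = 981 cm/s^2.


Formula: v = sqrt(2*g*h), A = Q/v
Velocity: v = sqrt(2 * 981 * 22) = sqrt(43164) = 207.7595 cm/s
Sprue area: A = Q / v = 346 / 207.7595 = 1.6654 cm^2

1.6654 cm^2


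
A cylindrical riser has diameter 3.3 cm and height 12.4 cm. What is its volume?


Formula: V = pi * (D/2)^2 * H  (cylinder volume)
Radius = D/2 = 3.3/2 = 1.65 cm
V = pi * 1.65^2 * 12.4 = 106.0570 cm^3

106.0570 cm^3


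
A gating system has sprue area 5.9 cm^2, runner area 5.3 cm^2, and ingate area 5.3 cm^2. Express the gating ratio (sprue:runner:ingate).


Sprue:Runner:Ingate = 1 : 5.3/5.9 : 5.3/5.9 = 1:0.90:0.90

Final answer: 1:0.90:0.90


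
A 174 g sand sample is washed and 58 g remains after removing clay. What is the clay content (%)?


Formula: Clay% = (W_total - W_washed) / W_total * 100
Clay mass = 174 - 58 = 116 g
Clay% = 116 / 174 * 100 = 66.6667%


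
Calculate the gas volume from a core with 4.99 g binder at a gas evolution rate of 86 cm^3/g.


Formula: V_gas = W_binder * gas_evolution_rate
V = 4.99 g * 86 cm^3/g = 429.1400 cm^3


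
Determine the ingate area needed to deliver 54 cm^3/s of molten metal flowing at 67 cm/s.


Formula: A_ingate = Q / v  (continuity equation)
A = 54 cm^3/s / 67 cm/s = 0.8060 cm^2

0.8060 cm^2


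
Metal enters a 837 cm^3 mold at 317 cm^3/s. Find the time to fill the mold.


Formula: t_fill = V_mold / Q_flow
t = 837 cm^3 / 317 cm^3/s = 2.6404 s


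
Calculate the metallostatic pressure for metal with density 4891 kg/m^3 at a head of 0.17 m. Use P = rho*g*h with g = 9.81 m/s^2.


Formula: P = rho * g * h
rho * g = 4891 * 9.81 = 47980.71 N/m^3
P = 47980.71 * 0.17 = 8156.7207 Pa

8156.7207 Pa


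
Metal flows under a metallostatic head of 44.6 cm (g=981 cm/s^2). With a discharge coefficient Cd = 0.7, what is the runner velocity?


Formula: v = Cd * sqrt(2 * g * h)  (Torricelli with discharge coefficient)
2*g*h = 2 * 981 * 44.6 = 87505.2 cm^2/s^2
sqrt(87505.2) = 295.81278 cm/s
v = 0.7 * 295.81278 = 207.0689 cm/s

Answer: 207.0689 cm/s


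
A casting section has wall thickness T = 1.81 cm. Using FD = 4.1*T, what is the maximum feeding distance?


Formula: FD = 4.1 * T  (riser feeding-distance rule)
FD = 4.1 * 1.81 cm = 7.4210 cm

7.4210 cm


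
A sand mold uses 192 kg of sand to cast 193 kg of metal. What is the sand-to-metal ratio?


Formula: Sand-to-Metal Ratio = W_sand / W_metal
Ratio = 192 kg / 193 kg = 0.9948

Answer: 0.9948


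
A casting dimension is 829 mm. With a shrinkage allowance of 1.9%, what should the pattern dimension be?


Formula: L_pattern = L_casting * (1 + shrinkage_rate/100)
Shrinkage factor = 1 + 1.9/100 = 1.019
L_pattern = 829 mm * 1.019 = 844.7510 mm


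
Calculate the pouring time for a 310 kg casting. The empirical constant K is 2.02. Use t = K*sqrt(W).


Formula: t = K * sqrt(W)
sqrt(W) = sqrt(310) = 17.60682
t = 2.02 * 17.60682 = 35.5658 s

Final answer: 35.5658 s


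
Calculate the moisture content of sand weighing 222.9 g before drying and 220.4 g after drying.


Formula: MC = (W_wet - W_dry) / W_wet * 100
Water mass = 222.9 - 220.4 = 2.5 g
MC = 2.5 / 222.9 * 100 = 1.1216%


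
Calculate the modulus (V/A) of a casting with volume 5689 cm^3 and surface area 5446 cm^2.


Formula: Casting Modulus M = V / A
M = 5689 cm^3 / 5446 cm^2 = 1.0446 cm

Final answer: 1.0446 cm


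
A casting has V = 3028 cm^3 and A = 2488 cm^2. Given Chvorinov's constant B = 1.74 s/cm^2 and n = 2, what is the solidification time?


Formula: t_s = B * (V/A)^n  (Chvorinov's rule, n=2)
Modulus M = V/A = 3028/2488 = 1.217042 cm
M^2 = 1.217042^2 = 1.481191 cm^2
t_s = 1.74 * 1.481191 = 2.5773 s

2.5773 s


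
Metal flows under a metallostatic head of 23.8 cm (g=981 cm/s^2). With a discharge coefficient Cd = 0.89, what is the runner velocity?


Formula: v = Cd * sqrt(2 * g * h)  (Torricelli with discharge coefficient)
2*g*h = 2 * 981 * 23.8 = 46695.6 cm^2/s^2
sqrt(46695.6) = 216.09165 cm/s
v = 0.89 * 216.09165 = 192.3216 cm/s

Answer: 192.3216 cm/s


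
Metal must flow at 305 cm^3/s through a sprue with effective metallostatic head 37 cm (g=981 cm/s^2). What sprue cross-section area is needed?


Formula: v = sqrt(2*g*h), A = Q/v
Velocity: v = sqrt(2 * 981 * 37) = sqrt(72594) = 269.4327 cm/s
Sprue area: A = Q / v = 305 / 269.4327 = 1.1320 cm^2

Final answer: 1.1320 cm^2


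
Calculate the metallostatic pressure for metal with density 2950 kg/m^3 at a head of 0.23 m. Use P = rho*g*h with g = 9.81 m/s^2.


Formula: P = rho * g * h
rho * g = 2950 * 9.81 = 28939.5 N/m^3
P = 28939.5 * 0.23 = 6656.0850 Pa

Answer: 6656.0850 Pa


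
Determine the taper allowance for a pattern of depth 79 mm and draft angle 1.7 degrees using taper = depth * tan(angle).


Formula: taper = depth * tan(draft_angle)
tan(1.7 deg) = 0.0296793
taper = 79 mm * 0.0296793 = 2.3447 mm


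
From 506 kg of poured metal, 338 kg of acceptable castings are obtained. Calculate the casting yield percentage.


Formula: Casting Yield = (W_good / W_total) * 100
Yield = (338 kg / 506 kg) * 100 = 66.7984%

66.7984%


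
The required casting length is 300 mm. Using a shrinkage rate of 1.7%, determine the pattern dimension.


Formula: L_pattern = L_casting * (1 + shrinkage_rate/100)
Shrinkage factor = 1 + 1.7/100 = 1.017
L_pattern = 300 mm * 1.017 = 305.1000 mm


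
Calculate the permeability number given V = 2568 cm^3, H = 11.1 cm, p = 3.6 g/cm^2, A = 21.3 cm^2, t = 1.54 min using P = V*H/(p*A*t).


Formula: Permeability Number P = (V * H) / (p * A * t)
Numerator: V * H = 2568 * 11.1 = 28504.8
Denominator: p * A * t = 3.6 * 21.3 * 1.54 = 118.0872
P = 28504.8 / 118.0872 = 241.3877


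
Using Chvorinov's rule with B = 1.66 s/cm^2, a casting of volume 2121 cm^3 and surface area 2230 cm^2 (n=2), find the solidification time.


Formula: t_s = B * (V/A)^n  (Chvorinov's rule, n=2)
Modulus M = V/A = 2121/2230 = 0.951121 cm
M^2 = 0.951121^2 = 0.904631 cm^2
t_s = 1.66 * 0.904631 = 1.5017 s

Final answer: 1.5017 s


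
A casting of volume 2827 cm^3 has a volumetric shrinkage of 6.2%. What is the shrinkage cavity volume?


Formula: V_shrink = V_casting * shrinkage_pct / 100
V_shrink = 2827 cm^3 * 6.2 / 100 = 175.2740 cm^3

Answer: 175.2740 cm^3


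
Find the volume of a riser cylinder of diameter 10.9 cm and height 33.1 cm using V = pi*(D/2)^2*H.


Formula: V = pi * (D/2)^2 * H  (cylinder volume)
Radius = D/2 = 10.9/2 = 5.45 cm
V = pi * 5.45^2 * 33.1 = 3088.6655 cm^3

3088.6655 cm^3


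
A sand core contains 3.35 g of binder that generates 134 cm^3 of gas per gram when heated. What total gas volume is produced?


Formula: V_gas = W_binder * gas_evolution_rate
V = 3.35 g * 134 cm^3/g = 448.9000 cm^3

448.9000 cm^3


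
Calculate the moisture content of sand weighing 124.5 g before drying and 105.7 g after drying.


Formula: MC = (W_wet - W_dry) / W_wet * 100
Water mass = 124.5 - 105.7 = 18.8 g
MC = 18.8 / 124.5 * 100 = 15.1004%

15.1004%


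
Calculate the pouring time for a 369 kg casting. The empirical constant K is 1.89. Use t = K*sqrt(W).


Formula: t = K * sqrt(W)
sqrt(W) = sqrt(369) = 19.20937
t = 1.89 * 19.20937 = 36.3057 s


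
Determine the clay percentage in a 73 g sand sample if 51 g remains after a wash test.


Formula: Clay% = (W_total - W_washed) / W_total * 100
Clay mass = 73 - 51 = 22 g
Clay% = 22 / 73 * 100 = 30.1370%

30.1370%


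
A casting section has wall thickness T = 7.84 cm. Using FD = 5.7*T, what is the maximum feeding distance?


Formula: FD = 5.7 * T  (riser feeding-distance rule)
FD = 5.7 * 7.84 cm = 44.6880 cm

Final answer: 44.6880 cm


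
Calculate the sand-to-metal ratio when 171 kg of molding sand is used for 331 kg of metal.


Formula: Sand-to-Metal Ratio = W_sand / W_metal
Ratio = 171 kg / 331 kg = 0.5166


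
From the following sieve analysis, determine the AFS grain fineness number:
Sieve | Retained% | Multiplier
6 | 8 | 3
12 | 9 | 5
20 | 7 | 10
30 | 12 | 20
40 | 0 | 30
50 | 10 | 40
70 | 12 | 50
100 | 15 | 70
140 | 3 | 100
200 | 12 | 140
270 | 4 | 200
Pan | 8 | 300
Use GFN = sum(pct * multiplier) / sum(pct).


Formula: GFN = sum(pct * multiplier) / sum(pct)
sum(pct * multiplier) = 7609
sum(pct) = 100
GFN = 7609 / 100 = 76.09

Answer: 76.09


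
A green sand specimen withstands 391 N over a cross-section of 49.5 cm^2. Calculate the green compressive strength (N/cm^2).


Formula: Compressive Strength = Force / Area
Strength = 391 N / 49.5 cm^2 = 7.8990 N/cm^2

7.8990 N/cm^2


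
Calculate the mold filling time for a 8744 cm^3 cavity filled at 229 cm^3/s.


Formula: t_fill = V_mold / Q_flow
t = 8744 cm^3 / 229 cm^3/s = 38.1834 s

Final answer: 38.1834 s


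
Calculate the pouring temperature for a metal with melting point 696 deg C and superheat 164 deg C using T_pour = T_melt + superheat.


Formula: T_pour = T_melt + Superheat
T_pour = 696 + 164 = 860 deg C

860 deg C


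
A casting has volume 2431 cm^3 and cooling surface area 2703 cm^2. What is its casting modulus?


Formula: Casting Modulus M = V / A
M = 2431 cm^3 / 2703 cm^2 = 0.8994 cm

Answer: 0.8994 cm


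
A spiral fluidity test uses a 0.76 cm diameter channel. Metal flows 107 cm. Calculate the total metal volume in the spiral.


Formula: V = pi * (d/2)^2 * L  (cylinder volume)
Radius = 0.76/2 = 0.38 cm
V = pi * 0.38^2 * 107 = 48.5401 cm^3

Final answer: 48.5401 cm^3


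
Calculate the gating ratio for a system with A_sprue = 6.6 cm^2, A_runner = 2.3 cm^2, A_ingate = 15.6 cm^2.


Sprue:Runner:Ingate = 1 : 2.3/6.6 : 15.6/6.6 = 1:0.35:2.36

Final answer: 1:0.35:2.36


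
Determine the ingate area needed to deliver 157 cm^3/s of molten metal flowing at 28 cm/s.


Formula: A_ingate = Q / v  (continuity equation)
A = 157 cm^3/s / 28 cm/s = 5.6071 cm^2

Final answer: 5.6071 cm^2


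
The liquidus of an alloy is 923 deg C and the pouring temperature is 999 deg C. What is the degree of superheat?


Formula: Superheat = T_pour - T_melt
Superheat = 999 - 923 = 76 deg C

Final answer: 76 deg C


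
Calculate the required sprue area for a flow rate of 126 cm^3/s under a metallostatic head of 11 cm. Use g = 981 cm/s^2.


Formula: v = sqrt(2*g*h), A = Q/v
Velocity: v = sqrt(2 * 981 * 11) = sqrt(21582) = 146.9081 cm/s
Sprue area: A = Q / v = 126 / 146.9081 = 0.8577 cm^2

Final answer: 0.8577 cm^2


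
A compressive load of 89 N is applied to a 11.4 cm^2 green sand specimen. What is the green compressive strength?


Formula: Compressive Strength = Force / Area
Strength = 89 N / 11.4 cm^2 = 7.8070 N/cm^2


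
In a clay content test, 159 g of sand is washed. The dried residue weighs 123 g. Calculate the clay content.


Formula: Clay% = (W_total - W_washed) / W_total * 100
Clay mass = 159 - 123 = 36 g
Clay% = 36 / 159 * 100 = 22.6415%


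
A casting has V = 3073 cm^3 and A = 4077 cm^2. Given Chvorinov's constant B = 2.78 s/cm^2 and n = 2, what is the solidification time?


Formula: t_s = B * (V/A)^n  (Chvorinov's rule, n=2)
Modulus M = V/A = 3073/4077 = 0.753740 cm
M^2 = 0.753740^2 = 0.568124 cm^2
t_s = 2.78 * 0.568124 = 1.5794 s

Answer: 1.5794 s


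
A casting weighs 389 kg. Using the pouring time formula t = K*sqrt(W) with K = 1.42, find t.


Formula: t = K * sqrt(W)
sqrt(W) = sqrt(389) = 19.72308
t = 1.42 * 19.72308 = 28.0068 s

Answer: 28.0068 s


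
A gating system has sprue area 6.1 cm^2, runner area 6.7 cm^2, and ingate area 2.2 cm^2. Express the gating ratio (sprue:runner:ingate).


Sprue:Runner:Ingate = 1 : 6.7/6.1 : 2.2/6.1 = 1:1.10:0.36

Answer: 1:1.10:0.36


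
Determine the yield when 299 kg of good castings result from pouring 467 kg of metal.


Formula: Casting Yield = (W_good / W_total) * 100
Yield = (299 kg / 467 kg) * 100 = 64.0257%

Final answer: 64.0257%


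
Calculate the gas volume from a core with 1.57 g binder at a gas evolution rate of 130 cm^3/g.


Formula: V_gas = W_binder * gas_evolution_rate
V = 1.57 g * 130 cm^3/g = 204.1000 cm^3


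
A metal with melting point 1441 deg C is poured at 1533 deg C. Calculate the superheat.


Formula: Superheat = T_pour - T_melt
Superheat = 1533 - 1441 = 92 deg C

Answer: 92 deg C


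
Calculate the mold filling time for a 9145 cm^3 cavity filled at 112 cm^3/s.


Formula: t_fill = V_mold / Q_flow
t = 9145 cm^3 / 112 cm^3/s = 81.6518 s

81.6518 s


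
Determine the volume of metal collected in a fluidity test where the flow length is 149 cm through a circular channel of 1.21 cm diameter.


Formula: V = pi * (d/2)^2 * L  (cylinder volume)
Radius = 1.21/2 = 0.605 cm
V = pi * 0.605^2 * 149 = 171.3353 cm^3
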